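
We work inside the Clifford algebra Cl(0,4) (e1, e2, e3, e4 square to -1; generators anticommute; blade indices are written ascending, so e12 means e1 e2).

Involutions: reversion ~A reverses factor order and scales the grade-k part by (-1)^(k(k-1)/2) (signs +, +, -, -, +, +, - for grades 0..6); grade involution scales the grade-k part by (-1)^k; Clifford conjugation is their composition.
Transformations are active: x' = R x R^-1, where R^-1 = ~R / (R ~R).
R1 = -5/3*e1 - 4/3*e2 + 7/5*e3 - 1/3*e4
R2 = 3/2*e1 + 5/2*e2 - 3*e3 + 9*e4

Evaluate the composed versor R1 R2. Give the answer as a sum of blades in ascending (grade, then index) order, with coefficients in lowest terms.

Distribute over the terms of R1 (each basis-blade product reordered to ascending indices, repeated generators contracted through their squares):
(-5/3*e1) R2 = 5/2 - 25/6*e12 + 5*e13 - 15*e14
(-4/3*e2) R2 = 10/3 + 2*e12 + 4*e23 - 12*e24
(7/5*e3) R2 = 21/5 - 21/10*e13 - 7/2*e23 + 63/5*e34
(-1/3*e4) R2 = 3 + 1/2*e14 + 5/6*e24 - e34
Summing the partial products and collecting blades:
Answer: 391/30 - 13/6*e12 + 29/10*e13 - 29/2*e14 + 1/2*e23 - 67/6*e24 + 58/5*e34


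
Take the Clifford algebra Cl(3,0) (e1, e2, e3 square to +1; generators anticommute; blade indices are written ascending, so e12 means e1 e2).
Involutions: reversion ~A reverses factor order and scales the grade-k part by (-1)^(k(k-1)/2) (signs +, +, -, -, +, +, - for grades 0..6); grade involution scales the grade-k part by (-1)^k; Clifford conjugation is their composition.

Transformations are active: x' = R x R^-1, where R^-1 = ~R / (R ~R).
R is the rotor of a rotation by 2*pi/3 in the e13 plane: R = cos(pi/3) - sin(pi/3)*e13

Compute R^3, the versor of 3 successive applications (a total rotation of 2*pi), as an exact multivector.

Because a rotor carries half the rotation angle, composing 3 copies of this e13-plane rotor multiplies the phase: 3*(pi/3) = pi, hence R^3 = cos(pi) - sin(pi)*e13.
cos(pi) = -1 and sin(pi) = 0, so R^3 = -1. The total rotation 2*pi is 1 full turn, so every vector returns to itself, yet the rotor is -1, on the OTHER sheet of the double cover (an odd number of 2*pi turns).
Answer: -1


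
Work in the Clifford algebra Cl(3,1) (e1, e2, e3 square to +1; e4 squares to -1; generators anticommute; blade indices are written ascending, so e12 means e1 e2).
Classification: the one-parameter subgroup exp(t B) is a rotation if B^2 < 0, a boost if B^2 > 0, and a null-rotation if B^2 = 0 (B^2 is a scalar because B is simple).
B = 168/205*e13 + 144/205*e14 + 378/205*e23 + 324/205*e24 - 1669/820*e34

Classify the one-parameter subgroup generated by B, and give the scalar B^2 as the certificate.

B^2 term by term: the squares give (168/205)^2*(e13)^2 + (144/205)^2*(e14)^2 + (378/205)^2*(e23)^2 + (324/205)^2*(e24)^2 + (-1669/820)^2*(e34)^2 = 28224/42025*(-1) + 20736/42025*(+1) + 142884/42025*(-1) + 104976/42025*(+1) + 2785561/672400*(+1) = 49/16 (each basis 2-blade squares to minus the product of its generators' squares); cross terms between blades sharing an index anticommute and cancel; the commuting (index-disjoint) pairs give grade-4 terms 2*c*c'*(blade product), which cancel blade by blade — e1234: -108864/42025 + 108864/42025 = 0 — confirming B is simple. So B^2 = 49/16.
Answer: boost, certificate B^2 = 49/16. The class reads off the invariant scalar 49/16 directly.


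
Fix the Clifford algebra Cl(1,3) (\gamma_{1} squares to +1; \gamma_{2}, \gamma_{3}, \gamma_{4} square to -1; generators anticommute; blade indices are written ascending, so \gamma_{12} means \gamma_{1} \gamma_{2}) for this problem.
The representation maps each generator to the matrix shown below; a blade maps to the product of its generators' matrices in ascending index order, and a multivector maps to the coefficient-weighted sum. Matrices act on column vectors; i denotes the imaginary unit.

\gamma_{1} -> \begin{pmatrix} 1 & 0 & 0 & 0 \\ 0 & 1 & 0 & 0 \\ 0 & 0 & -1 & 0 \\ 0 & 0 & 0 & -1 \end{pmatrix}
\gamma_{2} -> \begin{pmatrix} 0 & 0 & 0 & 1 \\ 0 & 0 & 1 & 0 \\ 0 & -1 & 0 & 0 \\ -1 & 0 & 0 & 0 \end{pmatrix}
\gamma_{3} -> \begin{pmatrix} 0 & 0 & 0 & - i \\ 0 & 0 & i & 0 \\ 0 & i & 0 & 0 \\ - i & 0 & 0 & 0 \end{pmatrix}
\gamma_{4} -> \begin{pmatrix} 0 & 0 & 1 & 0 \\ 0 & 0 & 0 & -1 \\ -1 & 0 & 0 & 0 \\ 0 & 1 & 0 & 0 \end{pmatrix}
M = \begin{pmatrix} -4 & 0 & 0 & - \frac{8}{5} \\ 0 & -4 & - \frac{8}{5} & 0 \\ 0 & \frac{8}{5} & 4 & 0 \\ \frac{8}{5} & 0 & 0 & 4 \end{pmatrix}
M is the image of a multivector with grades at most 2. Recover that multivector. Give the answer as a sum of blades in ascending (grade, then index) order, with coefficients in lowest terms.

Method: the blade images are trace-orthogonal — tr(rho(e_A) rho(e_B)^-1) = 4 if A = B and 0 otherwise — and rho(e_A)^-1 = (e_A)^2 * rho(e_A) with (e_A)^2 = +1 or -1, so the coefficient of e_A in the preimage is (e_A)^2 * tr(M rho(e_A))/4.
Nonzero projections over blades of grade <= 2: \gamma_{1}: (\gamma_{1})^2 = +1, tr(M rho(\gamma_{1})) = -16, coefficient -4; \gamma_{2}: (\gamma_{2})^2 = -1, tr(M rho(\gamma_{2})) = \frac{32}{5}, coefficient -\frac{8}{5}. Every other blade of grade <= 2 projects to 0.
Answer: -4 \gamma_{1} - \frac{8}{5} \gamma_{2}


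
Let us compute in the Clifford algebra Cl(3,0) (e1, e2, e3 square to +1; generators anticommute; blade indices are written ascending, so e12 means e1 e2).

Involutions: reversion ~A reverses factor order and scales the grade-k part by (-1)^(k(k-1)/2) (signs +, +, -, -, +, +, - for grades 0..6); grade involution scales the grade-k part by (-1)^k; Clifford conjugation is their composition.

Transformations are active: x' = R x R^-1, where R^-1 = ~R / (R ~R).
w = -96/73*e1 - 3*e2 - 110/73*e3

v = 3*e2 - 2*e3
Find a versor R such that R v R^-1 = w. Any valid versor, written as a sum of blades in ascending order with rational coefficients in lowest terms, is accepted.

Equal squares first: v^2 = w^2 = 13. Then v + w = -96/73*e1 - 256/73*e3 is a versor taking v to w, provided it is invertible.
Answer: -96/73*e1 - 256/73*e3


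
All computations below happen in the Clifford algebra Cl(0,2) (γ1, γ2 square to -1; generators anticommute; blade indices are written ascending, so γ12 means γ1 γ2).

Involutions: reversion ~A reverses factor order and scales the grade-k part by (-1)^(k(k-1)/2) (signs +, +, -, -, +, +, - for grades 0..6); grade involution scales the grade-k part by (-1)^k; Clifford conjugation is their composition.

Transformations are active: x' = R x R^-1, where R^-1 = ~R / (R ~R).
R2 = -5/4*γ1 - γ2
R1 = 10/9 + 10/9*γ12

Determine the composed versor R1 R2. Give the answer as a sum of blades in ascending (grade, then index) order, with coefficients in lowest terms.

Distribute over the terms of R1 (each basis-blade product reordered to ascending indices, repeated generators contracted through their squares):
(10/9) R2 = -25/18*γ1 - 10/9*γ2
(10/9*γ12) R2 = 10/9*γ1 - 25/18*γ2
Summing the partial products and collecting blades:
Answer: -5/18*γ1 - 5/2*γ2


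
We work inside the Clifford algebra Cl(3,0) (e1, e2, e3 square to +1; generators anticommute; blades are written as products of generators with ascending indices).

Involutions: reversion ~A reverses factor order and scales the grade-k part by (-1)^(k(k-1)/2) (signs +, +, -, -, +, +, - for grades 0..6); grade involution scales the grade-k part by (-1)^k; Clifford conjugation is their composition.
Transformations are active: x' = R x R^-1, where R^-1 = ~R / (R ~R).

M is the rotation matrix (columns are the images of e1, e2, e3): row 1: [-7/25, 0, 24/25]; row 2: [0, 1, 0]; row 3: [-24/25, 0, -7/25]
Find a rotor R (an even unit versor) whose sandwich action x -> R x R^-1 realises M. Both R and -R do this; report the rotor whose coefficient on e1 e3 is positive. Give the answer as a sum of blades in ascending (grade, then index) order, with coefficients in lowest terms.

Method: write R = a + b12*e1 e2 + b13*e1 e3 + b23*e2 e3 with a^2 + b12^2 + b13^2 + b23^2 = 1 (so R^-1 = ~R). Expanding the columns R e_j ~R gives tr M = 4a^2 - 1 and, from the antisymmetric part, M21 - M12 = -4a*b12, M13 - M31 = 4a*b13, M32 - M23 = -4a*b23.
Here tr M = 11/25, so a^2 = (1 + tr M)/4 = 9/25 and a = ±3/5. Taking a = 3/5: M21 - M12 = 0, M13 - M31 = 48/25, M32 - M23 = 0, giving b12 = 0, b13 = 4/5, b23 = 0, i.e. R = 3/5 + 4/5*e1 e3.
Its e1 e3 coefficient is already positive.
Answer: 3/5 + 4/5*e1 e3. Recall the cover is two-to-one: with M of trace 11/25, both preimages act alike, and the stated e1 e3 sign chooses the sheet.


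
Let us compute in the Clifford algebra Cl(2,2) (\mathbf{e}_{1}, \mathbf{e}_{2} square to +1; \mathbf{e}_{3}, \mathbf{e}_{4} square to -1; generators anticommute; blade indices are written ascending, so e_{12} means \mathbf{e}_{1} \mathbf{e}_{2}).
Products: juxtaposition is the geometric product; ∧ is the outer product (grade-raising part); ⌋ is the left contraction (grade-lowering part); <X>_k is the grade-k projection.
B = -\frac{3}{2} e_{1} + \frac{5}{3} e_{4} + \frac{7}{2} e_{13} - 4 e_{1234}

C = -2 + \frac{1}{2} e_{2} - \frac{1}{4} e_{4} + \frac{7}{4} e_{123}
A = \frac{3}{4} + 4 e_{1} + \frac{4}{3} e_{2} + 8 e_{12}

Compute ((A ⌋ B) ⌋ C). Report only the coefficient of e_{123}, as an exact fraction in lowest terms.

step 1: -6 - \frac{9}{8} e_{1} + 14 e_{3} + \frac{5}{4} e_{4} + \frac{21}{8} e_{13} + 32 e_{34} + \frac{16}{3} e_{134} - 16 e_{234} - 3 e_{1234}
step 2: \frac{197}{16} - \frac{243}{32} e_{2} + \frac{3}{2} e_{4} - \frac{49}{2} e_{12} - \frac{63}{32} e_{23} - \frac{21}{2} e_{123}
Answer: -\frac{21}{2}


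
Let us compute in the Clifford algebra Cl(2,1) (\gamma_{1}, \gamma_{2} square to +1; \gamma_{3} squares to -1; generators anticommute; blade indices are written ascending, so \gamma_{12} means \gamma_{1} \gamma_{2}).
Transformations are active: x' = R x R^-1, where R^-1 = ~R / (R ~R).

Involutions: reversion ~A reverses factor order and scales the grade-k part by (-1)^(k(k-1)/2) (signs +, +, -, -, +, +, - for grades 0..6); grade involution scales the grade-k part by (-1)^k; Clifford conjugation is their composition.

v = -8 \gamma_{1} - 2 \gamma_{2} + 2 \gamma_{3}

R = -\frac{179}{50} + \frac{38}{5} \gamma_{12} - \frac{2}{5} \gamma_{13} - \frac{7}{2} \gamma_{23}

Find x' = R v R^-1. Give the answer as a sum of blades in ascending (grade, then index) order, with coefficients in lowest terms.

~R = -\frac{179}{50} - \frac{38}{5} \gamma_{12} + \frac{2}{5} \gamma_{13} + \frac{7}{2} \gamma_{23}, and R ~R = \frac{36354}{625}, so R^-1 = ~R / (\frac{36354}{625}).
R v = \frac{356}{25} \gamma_{1} + \frac{1874}{25} \gamma_{2} - \frac{434}{25} \gamma_{3} + \frac{212}{5} \gamma_{123}
Answer: \frac{68768}{6059} \gamma_{1} - \frac{47323}{6059} \gamma_{2} + \frac{931}{83} \gamma_{3}


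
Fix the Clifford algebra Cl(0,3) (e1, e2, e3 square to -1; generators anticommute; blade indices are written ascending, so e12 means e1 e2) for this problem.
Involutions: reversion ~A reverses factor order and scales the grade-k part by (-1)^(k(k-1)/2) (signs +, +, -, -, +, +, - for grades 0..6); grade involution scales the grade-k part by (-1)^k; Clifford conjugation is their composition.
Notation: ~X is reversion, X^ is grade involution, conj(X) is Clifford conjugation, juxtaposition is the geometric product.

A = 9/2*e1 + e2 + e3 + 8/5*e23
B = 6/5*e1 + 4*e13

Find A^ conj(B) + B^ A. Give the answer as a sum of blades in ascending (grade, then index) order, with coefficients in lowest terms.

first term: -27/5 + 4*e1 - 18*e3 + 26/5*e12 - 6/5*e13 - 148/25*e123
second term: 27/5 - 4*e1 + 18*e3 + 26/5*e12 - 6/5*e13 - 148/25*e123
Answer: 52/5*e12 - 12/5*e13 - 296/25*e123


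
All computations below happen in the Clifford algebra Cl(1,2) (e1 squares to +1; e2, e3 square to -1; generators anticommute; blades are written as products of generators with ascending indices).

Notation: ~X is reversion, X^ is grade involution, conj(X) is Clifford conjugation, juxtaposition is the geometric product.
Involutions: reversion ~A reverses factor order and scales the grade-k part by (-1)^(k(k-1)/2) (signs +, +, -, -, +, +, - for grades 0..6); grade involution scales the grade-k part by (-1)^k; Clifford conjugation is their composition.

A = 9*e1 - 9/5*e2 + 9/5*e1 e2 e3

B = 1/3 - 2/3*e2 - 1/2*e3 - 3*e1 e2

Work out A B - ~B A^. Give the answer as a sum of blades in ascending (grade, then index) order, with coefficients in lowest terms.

first term: -6/5 + 42/5*e1 - 138/5*e2 - 27/5*e3 - 51/10*e1 e2 - 57/10*e1 e3 + 9/10*e2 e3 + 3/5*e1 e2 e3
second term: 6/5 - 42/5*e1 + 138/5*e2 - 27/5*e3 - 69/10*e1 e2 - 33/10*e1 e3 + 9/10*e2 e3 - 3/5*e1 e2 e3
Answer: -12/5 + 84/5*e1 - 276/5*e2 + 9/5*e1 e2 - 12/5*e1 e3 + 6/5*e1 e2 e3


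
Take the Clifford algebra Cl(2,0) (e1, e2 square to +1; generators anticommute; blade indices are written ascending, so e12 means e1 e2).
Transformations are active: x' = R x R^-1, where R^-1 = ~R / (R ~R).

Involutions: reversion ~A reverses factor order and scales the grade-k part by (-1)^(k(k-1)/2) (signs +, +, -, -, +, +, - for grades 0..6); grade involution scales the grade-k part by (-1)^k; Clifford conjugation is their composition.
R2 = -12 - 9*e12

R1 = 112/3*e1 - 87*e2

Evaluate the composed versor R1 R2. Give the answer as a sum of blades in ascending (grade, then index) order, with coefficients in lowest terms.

Distribute over the terms of R1 (each basis-blade product reordered to ascending indices, repeated generators contracted through their squares):
(112/3*e1) R2 = -448*e1 - 336*e2
(-87*e2) R2 = -783*e1 + 1044*e2
Summing the partial products and collecting blades:
Answer: -1231*e1 + 708*e2


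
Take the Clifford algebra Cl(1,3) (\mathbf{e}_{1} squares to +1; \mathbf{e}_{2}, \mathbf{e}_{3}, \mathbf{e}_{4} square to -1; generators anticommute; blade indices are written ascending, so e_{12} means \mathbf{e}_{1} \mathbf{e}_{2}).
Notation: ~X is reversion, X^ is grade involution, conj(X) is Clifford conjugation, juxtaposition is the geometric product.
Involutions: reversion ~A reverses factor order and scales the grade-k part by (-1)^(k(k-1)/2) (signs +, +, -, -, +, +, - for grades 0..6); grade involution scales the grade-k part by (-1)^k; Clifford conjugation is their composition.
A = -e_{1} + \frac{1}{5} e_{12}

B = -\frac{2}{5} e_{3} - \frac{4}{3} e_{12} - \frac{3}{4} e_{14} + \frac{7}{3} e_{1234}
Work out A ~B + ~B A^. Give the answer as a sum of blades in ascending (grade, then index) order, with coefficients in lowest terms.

first term: \frac{4}{15} - \frac{4}{3} e_{2} - \frac{3}{4} e_{4} + \frac{2}{5} e_{13} - \frac{3}{20} e_{24} + \frac{7}{15} e_{34} - \frac{2}{25} e_{123} - \frac{7}{3} e_{234}
second term: \frac{4}{15} - \frac{4}{3} e_{2} - \frac{3}{4} e_{4} + \frac{2}{5} e_{13} + \frac{3}{20} e_{24} + \frac{7}{15} e_{34} - \frac{2}{25} e_{123} - \frac{7}{3} e_{234}
Answer: \frac{8}{15} - \frac{8}{3} e_{2} - \frac{3}{2} e_{4} + \frac{4}{5} e_{13} + \frac{14}{15} e_{34} - \frac{4}{25} e_{123} - \frac{14}{3} e_{234}


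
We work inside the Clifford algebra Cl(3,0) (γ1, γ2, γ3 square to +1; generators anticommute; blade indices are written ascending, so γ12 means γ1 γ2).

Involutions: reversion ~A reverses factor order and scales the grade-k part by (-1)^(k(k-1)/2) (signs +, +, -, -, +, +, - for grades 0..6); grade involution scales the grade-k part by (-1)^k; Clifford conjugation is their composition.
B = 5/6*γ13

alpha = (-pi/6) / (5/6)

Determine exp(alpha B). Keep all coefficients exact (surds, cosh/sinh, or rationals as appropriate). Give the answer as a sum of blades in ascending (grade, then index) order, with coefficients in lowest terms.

B^2 = (5/6)^2*(γ13)^2 = 25/36*(-1) = -25/36 (a basis 2-blade squares to minus the product of its generators' squares).
B^2 = -25/36 — the negative square puts this in the circular regime; l = 5/6, alpha*l = -pi/6, so exp(alpha B) = cos(-pi/6) + (sin(-pi/6)/(5/6))*B = sqrt(3)/2 + (-3/5)*B.
Answer: sqrt(3)/2 - 1/2*γ13


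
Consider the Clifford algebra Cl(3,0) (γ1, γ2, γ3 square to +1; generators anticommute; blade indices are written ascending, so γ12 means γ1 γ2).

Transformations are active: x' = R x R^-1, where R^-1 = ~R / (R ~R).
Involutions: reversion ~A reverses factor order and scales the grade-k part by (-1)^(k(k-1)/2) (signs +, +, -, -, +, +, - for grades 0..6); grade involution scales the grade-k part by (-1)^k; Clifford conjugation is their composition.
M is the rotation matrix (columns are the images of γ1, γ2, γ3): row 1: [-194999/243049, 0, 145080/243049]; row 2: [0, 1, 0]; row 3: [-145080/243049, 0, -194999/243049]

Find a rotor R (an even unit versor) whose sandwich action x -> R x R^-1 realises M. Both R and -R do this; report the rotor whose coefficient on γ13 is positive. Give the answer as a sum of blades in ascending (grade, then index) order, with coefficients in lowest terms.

Method: write R = a + b12*γ12 + b13*γ13 + b23*γ23 with a^2 + b12^2 + b13^2 + b23^2 = 1 (so R^-1 = ~R). Expanding the columns R e_j ~R gives tr M = 4a^2 - 1 and, from the antisymmetric part, M21 - M12 = -4a*b12, M13 - M31 = 4a*b13, M32 - M23 = -4a*b23.
Here tr M = -146949/243049, so a^2 = (1 + tr M)/4 = 24025/243049 and a = ±155/493. Taking a = 155/493: M21 - M12 = 0, M13 - M31 = 290160/243049, M32 - M23 = 0, giving b12 = 0, b13 = 468/493, b23 = 0, i.e. R = 155/493 + 468/493*γ13.
Its γ13 coefficient is already positive.
Answer: 155/493 + 468/493*γ13. Note: both R and -R realise this M (trace -146949/243049); the covering map identifies them, and the γ13-coefficient sign is the tie-breaker.


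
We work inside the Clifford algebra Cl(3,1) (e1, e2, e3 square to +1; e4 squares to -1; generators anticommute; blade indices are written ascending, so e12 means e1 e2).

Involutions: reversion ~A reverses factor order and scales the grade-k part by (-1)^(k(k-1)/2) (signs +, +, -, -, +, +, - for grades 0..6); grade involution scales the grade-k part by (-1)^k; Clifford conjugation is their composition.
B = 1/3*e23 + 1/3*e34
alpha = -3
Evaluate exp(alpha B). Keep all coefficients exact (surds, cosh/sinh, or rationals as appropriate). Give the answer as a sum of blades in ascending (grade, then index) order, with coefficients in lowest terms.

B^2 term by term: the squares give (1/3)^2*(e23)^2 + (1/3)^2*(e34)^2 = 1/9*(-1) + 1/9*(+1) = 0 (each basis 2-blade squares to minus the product of its generators' squares); cross terms between blades sharing an index anticommute and cancel. So B^2 = 0.
B^2 = 0, so the series truncates immediately: exp(alpha B) = 1 + alpha B (parabolic case).
Answer: 1 - e23 - e34


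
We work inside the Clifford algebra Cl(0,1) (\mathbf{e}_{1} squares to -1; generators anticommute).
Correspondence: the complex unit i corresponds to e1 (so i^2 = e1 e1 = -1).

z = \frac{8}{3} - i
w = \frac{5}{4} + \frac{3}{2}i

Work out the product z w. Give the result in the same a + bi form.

In blades: z = \frac{8}{3} - e_{1}, w = \frac{5}{4} + \frac{3}{2} e_{1}.
Distribute z over w term by term (generator squares from the signature, products reordered to ascending indices): (\frac{8}{3})*w = \frac{10}{3} + 4 e_{1}; (-e_{1})*w = \frac{3}{2} - \frac{5}{4} e_{1}.
Sum: \frac{29}{6} + \frac{11}{4} e_{1}; translating back through the correspondence:
Answer: \frac{29}{6} + \frac{11}{4}i


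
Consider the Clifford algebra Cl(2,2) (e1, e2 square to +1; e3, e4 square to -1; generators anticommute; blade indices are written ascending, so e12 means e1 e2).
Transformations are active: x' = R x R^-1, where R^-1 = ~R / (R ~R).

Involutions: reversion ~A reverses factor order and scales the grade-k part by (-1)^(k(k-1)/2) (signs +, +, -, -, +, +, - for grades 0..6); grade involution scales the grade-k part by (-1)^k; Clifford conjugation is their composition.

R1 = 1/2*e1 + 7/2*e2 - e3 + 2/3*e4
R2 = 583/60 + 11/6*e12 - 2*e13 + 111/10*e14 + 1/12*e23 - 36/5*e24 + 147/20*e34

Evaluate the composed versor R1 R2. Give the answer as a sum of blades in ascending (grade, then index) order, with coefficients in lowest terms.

Distribute over the terms of R1 (each basis-blade product reordered to ascending indices, repeated generators contracted through their squares):
(1/2*e1) R2 = 583/120*e1 + 11/12*e2 - e3 + 111/20*e4 + 1/24*e123 - 18/5*e124 + 147/40*e134
(7/2*e2) R2 = -77/12*e1 + 4081/120*e2 + 7/24*e3 - 126/5*e4 + 7*e123 - 777/20*e124 + 1029/40*e234
(-e3) R2 = 2*e1 - 1/12*e2 - 583/60*e3 + 147/20*e4 - 11/6*e123 + 111/10*e134 - 36/5*e234
(2/3*e4) R2 = 37/5*e1 - 24/5*e2 + 49/10*e3 + 583/90*e4 + 11/9*e124 - 4/3*e134 + 1/18*e234
Summing the partial products and collecting blades:
Answer: 941/120*e1 + 721/24*e2 - 221/40*e3 - 262/45*e4 + 125/24*e123 - 7421/180*e124 + 1613/120*e134 + 6689/360*e234


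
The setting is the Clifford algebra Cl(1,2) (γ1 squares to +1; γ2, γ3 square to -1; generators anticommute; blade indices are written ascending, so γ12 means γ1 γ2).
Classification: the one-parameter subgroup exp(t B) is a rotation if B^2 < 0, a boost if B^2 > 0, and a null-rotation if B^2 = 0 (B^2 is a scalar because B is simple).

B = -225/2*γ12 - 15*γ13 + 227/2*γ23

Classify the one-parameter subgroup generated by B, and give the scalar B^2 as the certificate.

B^2 term by term: the squares give (-225/2)^2*(γ12)^2 + (-15)^2*(γ13)^2 + (227/2)^2*(γ23)^2 = 50625/4*(+1) + 225*(+1) + 51529/4*(-1) = -1 (each basis 2-blade squares to minus the product of its generators' squares); cross terms between blades sharing an index anticommute and cancel. So B^2 = -1.
Answer: rotation, certificate B^2 = -1. No conjugation can change B^2 = -1; the sign gives the class.


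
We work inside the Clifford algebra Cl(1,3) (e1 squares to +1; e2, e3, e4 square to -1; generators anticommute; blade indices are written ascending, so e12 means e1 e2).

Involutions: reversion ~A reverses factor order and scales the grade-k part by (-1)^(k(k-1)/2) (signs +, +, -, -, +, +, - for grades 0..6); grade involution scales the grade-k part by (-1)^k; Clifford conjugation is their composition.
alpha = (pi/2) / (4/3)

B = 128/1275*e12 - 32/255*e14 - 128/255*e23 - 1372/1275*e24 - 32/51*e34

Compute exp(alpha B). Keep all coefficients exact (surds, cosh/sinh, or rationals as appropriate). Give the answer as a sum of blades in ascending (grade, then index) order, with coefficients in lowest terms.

B^2 term by term: the squares give (128/1275)^2*(e12)^2 + (-32/255)^2*(e14)^2 + (-128/255)^2*(e23)^2 + (-1372/1275)^2*(e24)^2 + (-32/51)^2*(e34)^2 = 16384/1625625*(+1) + 1024/65025*(+1) + 16384/65025*(-1) + 1882384/1625625*(-1) + 1024/2601*(-1) = -16/9 (each basis 2-blade squares to minus the product of its generators' squares); cross terms between blades sharing an index anticommute and cancel; the commuting (index-disjoint) pairs give grade-4 terms 2*c*c'*(blade product), which cancel blade by blade — e1234: -8192/65025 + 8192/65025 = 0 — confirming B is simple. So B^2 = -16/9.
B^2 = -16/9 — a negative square means the series sums to a rotation: l = 4/3, alpha*l = pi/2, so exp(alpha B) = cos(pi/2) + (sin(pi/2)/(4/3))*B = 0 + (3/4)*B.
Answer: 32/425*e12 - 8/85*e14 - 32/85*e23 - 343/425*e24 - 8/17*e34


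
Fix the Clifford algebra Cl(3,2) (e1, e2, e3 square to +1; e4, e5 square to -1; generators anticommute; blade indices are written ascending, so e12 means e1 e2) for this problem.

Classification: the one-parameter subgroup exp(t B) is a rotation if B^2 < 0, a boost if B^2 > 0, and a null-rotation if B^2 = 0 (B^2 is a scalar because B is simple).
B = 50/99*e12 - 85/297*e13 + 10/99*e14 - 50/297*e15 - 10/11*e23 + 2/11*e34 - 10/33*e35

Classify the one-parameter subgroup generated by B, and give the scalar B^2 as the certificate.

B^2 term by term: the squares give (50/99)^2*(e12)^2 + (-85/297)^2*(e13)^2 + (10/99)^2*(e14)^2 + (-50/297)^2*(e15)^2 + (-10/11)^2*(e23)^2 + (2/11)^2*(e34)^2 + (-10/33)^2*(e35)^2 = 2500/9801*(-1) + 7225/88209*(-1) + 100/9801*(+1) + 2500/88209*(+1) + 100/121*(-1) + 4/121*(+1) + 100/1089*(+1) = -1 (each basis 2-blade squares to minus the product of its generators' squares); cross terms between blades sharing an index anticommute and cancel; the commuting (index-disjoint) pairs give grade-4 terms 2*c*c'*(blade product), which cancel blade by blade — e1234: 200/1089 - 200/1089 = 0; e1235: -1000/3267 + 1000/3267 = 0; e1345: 200/3267 - 200/3267 = 0 — confirming B is simple. So B^2 = -1.
Answer: rotation, certificate B^2 = -1. Key observation: B^2 = -1 is a conjugation invariant, so its sign decides the class regardless of the surface form of B.


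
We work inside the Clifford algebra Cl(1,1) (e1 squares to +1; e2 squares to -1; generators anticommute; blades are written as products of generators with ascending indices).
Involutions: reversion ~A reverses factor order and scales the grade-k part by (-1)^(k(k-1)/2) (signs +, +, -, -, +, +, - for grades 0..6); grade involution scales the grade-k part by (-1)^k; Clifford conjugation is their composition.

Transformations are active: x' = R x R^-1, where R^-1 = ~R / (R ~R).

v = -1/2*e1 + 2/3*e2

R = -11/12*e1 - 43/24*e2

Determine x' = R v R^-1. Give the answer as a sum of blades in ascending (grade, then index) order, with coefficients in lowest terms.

~R = -11/12*e1 - 43/24*e2, and R ~R = -455/192, so R^-1 = ~R / (-455/192).
R v = 119/72 - 217/144*e1 e2
Answer: 2081/1170*e1 + 1072/585*e2


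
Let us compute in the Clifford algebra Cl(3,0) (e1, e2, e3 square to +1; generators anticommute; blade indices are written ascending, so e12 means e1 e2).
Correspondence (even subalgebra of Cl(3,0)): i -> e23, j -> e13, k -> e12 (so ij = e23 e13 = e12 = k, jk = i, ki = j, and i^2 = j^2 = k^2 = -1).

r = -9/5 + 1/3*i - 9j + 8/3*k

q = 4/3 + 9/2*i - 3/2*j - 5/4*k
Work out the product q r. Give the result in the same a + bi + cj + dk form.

In blades: q = 4/3 - 5/4*e12 - 3/2*e13 + 9/2*e23, r = -9/5 + 8/3*e12 - 9*e13 + 1/3*e23.
Distribute q over r term by term (generator squares from the signature, products reordered to ascending indices): (4/3)*r = -12/5 + 32/9*e12 - 12*e13 + 4/9*e23; (-5/4*e12)*r = 10/3 + 9/4*e12 - 5/12*e13 - 45/4*e23; (-3/2*e13)*r = -27/2 + 1/2*e12 + 27/10*e13 - 4*e23; (9/2*e23)*r = -3/2 - 81/2*e12 - 12*e13 - 81/10*e23.
Sum: -211/15 - 1231/36*e12 - 1303/60*e13 - 4123/180*e23; translating back through the correspondence:
Answer: -211/15 - 4123/180*i - 1303/60*j - 1231/36*k


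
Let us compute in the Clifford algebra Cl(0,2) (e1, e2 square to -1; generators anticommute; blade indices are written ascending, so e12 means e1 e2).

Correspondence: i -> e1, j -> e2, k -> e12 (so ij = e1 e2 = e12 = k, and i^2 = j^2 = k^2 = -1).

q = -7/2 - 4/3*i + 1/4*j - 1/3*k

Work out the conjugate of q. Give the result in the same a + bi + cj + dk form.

In blades: q = -7/2 - 4/3*e1 + 1/4*e2 - 1/3*e12.
Conjugation here is Clifford conjugation: the scalar is fixed and the grade-1 and grade-2 blades all flip sign, giving -7/2 + 4/3*e1 - 1/4*e2 + 1/3*e12; translating back:
Answer: -7/2 + 4/3*i - 1/4*j + 1/3*k


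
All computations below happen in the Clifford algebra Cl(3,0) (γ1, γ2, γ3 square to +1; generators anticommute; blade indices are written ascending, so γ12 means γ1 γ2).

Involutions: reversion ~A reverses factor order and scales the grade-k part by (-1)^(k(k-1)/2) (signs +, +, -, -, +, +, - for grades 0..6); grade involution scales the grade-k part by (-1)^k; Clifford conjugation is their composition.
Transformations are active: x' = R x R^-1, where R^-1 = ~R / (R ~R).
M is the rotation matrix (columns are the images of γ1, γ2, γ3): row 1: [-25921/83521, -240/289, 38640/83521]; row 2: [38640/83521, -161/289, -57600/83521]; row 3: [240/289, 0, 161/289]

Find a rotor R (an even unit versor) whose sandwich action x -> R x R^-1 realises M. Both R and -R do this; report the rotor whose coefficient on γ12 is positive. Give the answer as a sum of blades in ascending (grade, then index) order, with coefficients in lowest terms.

Method: write R = a + b12*γ12 + b13*γ13 + b23*γ23 with a^2 + b12^2 + b13^2 + b23^2 = 1 (so R^-1 = ~R). Expanding the columns R e_j ~R gives tr M = 4a^2 - 1 and, from the antisymmetric part, M21 - M12 = -4a*b12, M13 - M31 = 4a*b13, M32 - M23 = -4a*b23.
Here tr M = -25921/83521, so a^2 = (1 + tr M)/4 = 14400/83521 and a = ±120/289. Taking a = 120/289: M21 - M12 = 108000/83521, M13 - M31 = -30720/83521, M32 - M23 = 57600/83521, giving b12 = -225/289, b13 = -64/289, b23 = -120/289, i.e. R = 120/289 - 225/289*γ12 - 64/289*γ13 - 120/289*γ23.
Its γ12 coefficient is negative, so report the other preimage -R.
Answer: -120/289 + 225/289*γ12 + 64/289*γ13 + 120/289*γ23. Note: both R and -R realise this M (trace -25921/83521); the covering map identifies them, and the γ12-coefficient sign is the tie-breaker.


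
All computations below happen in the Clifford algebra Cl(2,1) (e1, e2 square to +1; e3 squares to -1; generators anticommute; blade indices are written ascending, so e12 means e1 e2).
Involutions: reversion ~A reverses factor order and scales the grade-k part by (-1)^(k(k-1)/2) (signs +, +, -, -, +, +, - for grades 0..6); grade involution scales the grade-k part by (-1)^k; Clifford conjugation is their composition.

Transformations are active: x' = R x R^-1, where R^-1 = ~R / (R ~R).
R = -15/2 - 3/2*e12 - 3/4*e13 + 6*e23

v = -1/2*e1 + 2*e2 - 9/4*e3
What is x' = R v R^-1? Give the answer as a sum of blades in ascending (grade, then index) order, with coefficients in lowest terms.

~R = -15/2 + 3/2*e12 + 3/4*e13 - 6*e23, and R ~R = 351/16, so R^-1 = ~R / (351/16).
R v = -15/16*e1 - 9/4*e2 + 9/2*e3 + 15/8*e123
Answer: 3/26*e1 - 23/39*e2 - 13/12*e3


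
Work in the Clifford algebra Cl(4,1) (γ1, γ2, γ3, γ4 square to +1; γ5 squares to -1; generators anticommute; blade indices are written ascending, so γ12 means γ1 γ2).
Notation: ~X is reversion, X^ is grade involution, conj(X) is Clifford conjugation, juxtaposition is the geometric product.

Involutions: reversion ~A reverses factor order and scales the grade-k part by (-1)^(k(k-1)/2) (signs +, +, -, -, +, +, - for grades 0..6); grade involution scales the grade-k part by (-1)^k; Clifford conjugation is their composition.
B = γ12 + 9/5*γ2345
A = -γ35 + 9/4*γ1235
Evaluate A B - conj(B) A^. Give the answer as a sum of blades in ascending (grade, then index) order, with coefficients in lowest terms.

first term: -81/20*γ14 + 9/5*γ24 - 9/4*γ35 - γ1235
second term: 81/20*γ14 + 9/5*γ24 + 9/4*γ35 + γ1235
Answer: -81/10*γ14 - 9/2*γ35 - 2*γ1235


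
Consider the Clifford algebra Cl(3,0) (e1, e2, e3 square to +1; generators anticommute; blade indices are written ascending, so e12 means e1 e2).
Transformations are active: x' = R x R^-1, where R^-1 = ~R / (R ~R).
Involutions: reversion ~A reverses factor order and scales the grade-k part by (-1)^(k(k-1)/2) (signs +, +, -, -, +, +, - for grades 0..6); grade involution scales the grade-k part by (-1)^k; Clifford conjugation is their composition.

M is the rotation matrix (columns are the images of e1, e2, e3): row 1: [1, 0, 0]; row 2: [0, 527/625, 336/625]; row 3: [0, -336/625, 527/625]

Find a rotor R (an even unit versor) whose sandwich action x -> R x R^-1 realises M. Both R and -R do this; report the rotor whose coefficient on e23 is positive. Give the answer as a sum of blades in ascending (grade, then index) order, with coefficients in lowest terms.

Method: write R = a + b12*e12 + b13*e13 + b23*e23 with a^2 + b12^2 + b13^2 + b23^2 = 1 (so R^-1 = ~R). Expanding the columns R e_j ~R gives tr M = 4a^2 - 1 and, from the antisymmetric part, M21 - M12 = -4a*b12, M13 - M31 = 4a*b13, M32 - M23 = -4a*b23.
Here tr M = 1679/625, so a^2 = (1 + tr M)/4 = 576/625 and a = ±24/25. Taking a = 24/25: M21 - M12 = 0, M13 - M31 = 0, M32 - M23 = -672/625, giving b12 = 0, b13 = 0, b23 = 7/25, i.e. R = 24/25 + 7/25*e23.
Its e23 coefficient is already positive.
Answer: 24/25 + 7/25*e23. Sheet selection: the two-to-one cover makes ±R indistinguishable at the matrix level (trace 1679/625), so uniqueness comes from the required sign on e23.


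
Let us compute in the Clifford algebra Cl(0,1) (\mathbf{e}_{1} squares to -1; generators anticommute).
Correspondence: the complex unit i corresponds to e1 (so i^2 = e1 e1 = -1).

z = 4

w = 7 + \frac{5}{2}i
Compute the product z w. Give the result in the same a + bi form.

In blades: z = 4, w = 7 + \frac{5}{2} e_{1}.
Distribute z over w term by term (generator squares from the signature, products reordered to ascending indices): (4)*w = 28 + 10 e_{1}.
Sum: 28 + 10 e_{1}; translating back through the correspondence:
Answer: 28 + 10i


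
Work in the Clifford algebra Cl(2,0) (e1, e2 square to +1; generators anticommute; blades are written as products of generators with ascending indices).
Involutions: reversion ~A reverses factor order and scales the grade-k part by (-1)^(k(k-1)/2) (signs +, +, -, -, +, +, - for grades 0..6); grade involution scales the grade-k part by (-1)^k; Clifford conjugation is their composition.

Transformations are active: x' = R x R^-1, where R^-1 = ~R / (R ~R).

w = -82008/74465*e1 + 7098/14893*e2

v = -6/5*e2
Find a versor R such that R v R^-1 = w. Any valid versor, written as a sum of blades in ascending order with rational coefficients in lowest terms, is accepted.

Since q(v) = q(w) = 36/25, the sum R = v + w = -82008/74465*e1 - 53868/74465*e2 does the job whenever invertible.
Answer: -82008/74465*e1 - 53868/74465*e2


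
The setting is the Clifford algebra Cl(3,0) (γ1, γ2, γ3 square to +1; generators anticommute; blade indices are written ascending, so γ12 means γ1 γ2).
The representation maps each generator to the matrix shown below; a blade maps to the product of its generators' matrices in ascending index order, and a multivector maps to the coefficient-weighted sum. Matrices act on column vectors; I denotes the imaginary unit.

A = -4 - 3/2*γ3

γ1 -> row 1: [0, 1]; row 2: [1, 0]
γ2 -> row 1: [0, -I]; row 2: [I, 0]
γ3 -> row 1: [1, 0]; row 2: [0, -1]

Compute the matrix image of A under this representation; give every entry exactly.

M = (-4)*1 + (-3/2)*rho(γ3), summed entrywise (1 is the identity matrix):
Answer: row 1: [-11/2, 0]; row 2: [0, -5/2]


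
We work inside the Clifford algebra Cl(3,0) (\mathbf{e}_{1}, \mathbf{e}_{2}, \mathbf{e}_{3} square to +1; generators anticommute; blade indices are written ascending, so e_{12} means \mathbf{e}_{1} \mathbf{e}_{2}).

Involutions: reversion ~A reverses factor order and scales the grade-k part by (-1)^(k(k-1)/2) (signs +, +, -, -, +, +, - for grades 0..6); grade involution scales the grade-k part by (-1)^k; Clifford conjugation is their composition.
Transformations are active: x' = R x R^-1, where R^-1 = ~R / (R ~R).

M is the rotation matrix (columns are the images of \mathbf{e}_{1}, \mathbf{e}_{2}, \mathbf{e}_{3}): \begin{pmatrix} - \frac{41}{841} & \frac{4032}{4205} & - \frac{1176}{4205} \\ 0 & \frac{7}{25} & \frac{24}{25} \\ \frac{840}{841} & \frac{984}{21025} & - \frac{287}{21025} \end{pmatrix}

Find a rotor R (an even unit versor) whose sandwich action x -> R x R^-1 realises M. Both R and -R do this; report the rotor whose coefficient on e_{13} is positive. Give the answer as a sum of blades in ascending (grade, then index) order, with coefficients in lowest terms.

Method: write R = a + b12*e_{12} + b13*e_{13} + b23*e_{23} with a^2 + b12^2 + b13^2 + b23^2 = 1 (so R^-1 = ~R). Expanding the columns R e_j ~R gives tr M = 4a^2 - 1 and, from the antisymmetric part, M21 - M12 = -4a*b12, M13 - M31 = 4a*b13, M32 - M23 = -4a*b23.
Here tr M = \frac{183}{841}, so a^2 = (1 + tr M)/4 = \frac{256}{841} and a = ±\frac{16}{29}. Taking a = \frac{16}{29}: M21 - M12 = -\frac{4032}{4205}, M13 - M31 = -\frac{5376}{4205}, M32 - M23 = -\frac{768}{841}, giving b12 = \frac{63}{145}, b13 = -\frac{84}{145}, b23 = \frac{12}{29}, i.e. R = \frac{16}{29} + \frac{63}{145} e_{12} - \frac{84}{145} e_{13} + \frac{12}{29} e_{23}.
Its e_{13} coefficient is negative, so report the other preimage -R.
Answer: -\frac{16}{29} - \frac{63}{145} e_{12} + \frac{84}{145} e_{13} - \frac{12}{29} e_{23}. Key observation: the double cover Spin(3) -> SO(3) sends R and -R to the same matrix (trace \frac{183}{841} here), so the stated sign of the e_{13} coefficient is what selects one sheet.


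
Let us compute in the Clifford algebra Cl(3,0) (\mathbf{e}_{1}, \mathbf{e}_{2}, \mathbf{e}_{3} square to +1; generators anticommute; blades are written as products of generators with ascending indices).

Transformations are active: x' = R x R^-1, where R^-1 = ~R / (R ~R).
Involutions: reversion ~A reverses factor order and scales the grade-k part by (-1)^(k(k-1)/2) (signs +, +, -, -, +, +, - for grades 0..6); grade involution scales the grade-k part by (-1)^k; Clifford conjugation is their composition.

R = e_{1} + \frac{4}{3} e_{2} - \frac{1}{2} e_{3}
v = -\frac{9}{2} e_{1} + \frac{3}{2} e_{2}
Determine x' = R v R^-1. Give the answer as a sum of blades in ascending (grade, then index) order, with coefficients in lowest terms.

~R = e_{1} + \frac{4}{3} e_{2} - \frac{1}{2} e_{3}, and R ~R = \frac{109}{36}, so R^-1 = ~R / (\frac{109}{36}).
R v = -\frac{5}{2} + \frac{15}{2} e_{1} e_{2} - \frac{9}{4} e_{1} e_{3} + \frac{3}{4} e_{2} e_{3}
Answer: \frac{621}{218} e_{1} - \frac{807}{218} e_{2} + \frac{90}{109} e_{3}


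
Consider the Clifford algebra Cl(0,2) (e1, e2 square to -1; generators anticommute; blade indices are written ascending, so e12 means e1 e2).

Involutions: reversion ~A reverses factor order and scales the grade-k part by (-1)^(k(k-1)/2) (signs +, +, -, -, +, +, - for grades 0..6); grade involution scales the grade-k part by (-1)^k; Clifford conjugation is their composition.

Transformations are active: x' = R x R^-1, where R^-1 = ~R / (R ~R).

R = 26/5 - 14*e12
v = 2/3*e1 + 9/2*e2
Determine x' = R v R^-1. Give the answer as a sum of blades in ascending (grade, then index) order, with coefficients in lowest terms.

~R = 26/5 + 14*e12, and R ~R = 5576/25, so R^-1 = ~R / (5576/25).
R v = 997/15*e1 + 211/15*e2
Answer: 3391/1394*e1 - 8038/2091*e2


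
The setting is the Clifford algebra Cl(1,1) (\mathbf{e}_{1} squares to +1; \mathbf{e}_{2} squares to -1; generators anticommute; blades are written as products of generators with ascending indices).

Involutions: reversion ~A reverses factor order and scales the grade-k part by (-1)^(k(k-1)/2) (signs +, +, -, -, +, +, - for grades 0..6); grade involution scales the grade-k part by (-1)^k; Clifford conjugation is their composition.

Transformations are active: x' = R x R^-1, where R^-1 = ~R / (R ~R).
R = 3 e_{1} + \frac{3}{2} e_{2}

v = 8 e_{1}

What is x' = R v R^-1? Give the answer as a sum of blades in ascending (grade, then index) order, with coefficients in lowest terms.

~R = 3 e_{1} + \frac{3}{2} e_{2}, and R ~R = \frac{27}{4}, so R^-1 = ~R / (\frac{27}{4}).
R v = 24 - 12 e_{1} e_{2}
Answer: \frac{40}{3} e_{1} + \frac{32}{3} e_{2}


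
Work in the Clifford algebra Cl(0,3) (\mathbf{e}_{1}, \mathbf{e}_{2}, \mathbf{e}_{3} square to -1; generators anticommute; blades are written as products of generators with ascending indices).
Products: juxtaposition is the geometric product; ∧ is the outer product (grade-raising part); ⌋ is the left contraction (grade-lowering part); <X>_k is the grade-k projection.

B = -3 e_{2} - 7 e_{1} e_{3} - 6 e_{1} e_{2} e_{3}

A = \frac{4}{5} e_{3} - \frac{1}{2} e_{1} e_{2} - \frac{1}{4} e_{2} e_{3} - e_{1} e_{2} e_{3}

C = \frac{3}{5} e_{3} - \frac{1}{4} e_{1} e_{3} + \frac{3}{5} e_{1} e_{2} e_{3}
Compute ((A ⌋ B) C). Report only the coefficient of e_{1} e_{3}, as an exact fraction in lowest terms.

step 1: 6 - \frac{71}{10} e_{1} - 3 e_{3} + \frac{24}{5} e_{1} e_{2}
step 2: \frac{9}{5} + \frac{3}{4} e_{1} - \frac{211}{200} e_{3} + \frac{9}{5} e_{1} e_{2} - \frac{144}{25} e_{1} e_{3} + \frac{153}{50} e_{2} e_{3} + \frac{162}{25} e_{1} e_{2} e_{3}
Answer: -\frac{144}{25}


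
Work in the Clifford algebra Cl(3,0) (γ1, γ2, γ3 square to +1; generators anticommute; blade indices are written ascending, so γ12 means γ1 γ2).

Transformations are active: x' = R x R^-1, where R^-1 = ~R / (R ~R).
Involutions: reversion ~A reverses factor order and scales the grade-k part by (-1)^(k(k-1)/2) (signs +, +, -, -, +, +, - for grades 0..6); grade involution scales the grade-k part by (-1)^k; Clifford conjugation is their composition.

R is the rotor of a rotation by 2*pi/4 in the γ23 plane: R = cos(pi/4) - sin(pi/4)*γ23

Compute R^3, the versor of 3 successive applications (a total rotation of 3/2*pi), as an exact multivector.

Rotor phase runs at HALF the rotation angle; powers of one rotor simply add phase, so after 3 steps in γ23 the phase is 3*pi/4 = 3*pi/4 and R^3 = cos(3*pi/4) - sin(3*pi/4)*γ23.
cos(3*pi/4) = -sqrt(2)/2 and sin(3*pi/4) = sqrt(2)/2, so R^3 = -sqrt(2)/2 - sqrt(2)/2*γ23. The net rotation is 3/2*pi; the rotor keeps the half-angle phase exactly.
Answer: -sqrt(2)/2 - sqrt(2)/2*γ23
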